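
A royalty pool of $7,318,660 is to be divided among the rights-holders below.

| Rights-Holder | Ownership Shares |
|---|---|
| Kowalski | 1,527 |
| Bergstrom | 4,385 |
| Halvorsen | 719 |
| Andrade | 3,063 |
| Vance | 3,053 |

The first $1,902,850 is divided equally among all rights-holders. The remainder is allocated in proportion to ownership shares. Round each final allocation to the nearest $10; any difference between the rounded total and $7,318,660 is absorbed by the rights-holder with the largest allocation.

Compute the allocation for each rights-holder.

First tranche $1,902,850 split equally: $380,570 each.
Remainder $5,415,810 by ownership shares (total 12,747): Kowalski 648,775.54 → $648,780; Bergstrom 1,863,052.24 → $1,863,050; Halvorsen 305,481.08 → $305,480; Andrade 1,301,374.91 → $1,301,370; Vance 1,297,126.22 → $1,297,130.
Totals: Kowalski $380,570 + $648,780 = $1,029,350; Bergstrom $380,570 + $1,863,050 = $2,243,620; Halvorsen $380,570 + $305,480 = $686,050; Andrade $380,570 + $1,301,370 = $1,681,940; Vance $380,570 + $1,297,130 = $1,677,700.

Kowalski: $1,029,350 | Bergstrom: $2,243,620 | Halvorsen: $686,050 | Andrade: $1,681,940 | Vance: $1,677,700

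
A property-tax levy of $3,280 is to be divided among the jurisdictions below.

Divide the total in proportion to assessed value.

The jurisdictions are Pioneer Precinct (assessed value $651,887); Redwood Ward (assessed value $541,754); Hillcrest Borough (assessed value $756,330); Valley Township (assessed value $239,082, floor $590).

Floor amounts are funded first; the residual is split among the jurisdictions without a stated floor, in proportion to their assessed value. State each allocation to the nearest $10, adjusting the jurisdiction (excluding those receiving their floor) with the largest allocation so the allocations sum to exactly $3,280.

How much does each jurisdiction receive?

Minimums first: Valley Township $590. Residual $2,690.
Residual split over remaining assessed value 1,949,971: Pioneer Precinct 899.28 → $900; Redwood Ward 747.35 → $750; Hillcrest Borough 1,043.36 → $1,040.

Pioneer Precinct: $900 | Redwood Ward: $750 | Hillcrest Borough: $1,040 | Valley Township: $590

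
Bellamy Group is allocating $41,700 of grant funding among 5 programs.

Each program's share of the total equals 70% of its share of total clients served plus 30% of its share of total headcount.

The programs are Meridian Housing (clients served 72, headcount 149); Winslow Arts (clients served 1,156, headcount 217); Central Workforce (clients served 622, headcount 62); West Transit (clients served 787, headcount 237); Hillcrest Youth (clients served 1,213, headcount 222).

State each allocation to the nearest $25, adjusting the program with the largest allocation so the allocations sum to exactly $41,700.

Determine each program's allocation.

Meridian Housing: $2,650 · Winslow Arts: $11,825 · Central Workforce: $5,600 · West Transit: $9,300 · Hillcrest Youth: $12,325

Totals — clients served 3,850, headcount 887.
Combined weights (70% clients served + 30% headcount): Meridian Housing 0.0635; Winslow Arts 0.2836; Central Workforce 0.1341; West Transit 0.2232; Hillcrest Youth 0.2956.
Pro-rata amounts: Meridian Housing 2,647.35; Winslow Arts 11,825.09; Central Workforce 5,590.32; West Transit 9,309.47; Hillcrest Youth 12,327.77.
Rounded to nearest $25: Meridian Housing $2,650; Winslow Arts $11,825; Central Workforce $5,600; West Transit $9,300; Hillcrest Youth $12,325. Sum = $41,700.
No rounding difference to absorb.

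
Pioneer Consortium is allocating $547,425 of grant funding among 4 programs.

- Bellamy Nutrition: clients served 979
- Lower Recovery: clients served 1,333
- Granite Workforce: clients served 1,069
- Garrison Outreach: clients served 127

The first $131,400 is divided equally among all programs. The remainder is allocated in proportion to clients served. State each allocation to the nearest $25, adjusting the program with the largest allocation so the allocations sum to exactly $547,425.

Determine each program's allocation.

Bellamy Nutrition: $148,950 | Lower Recovery: $190,950 | Granite Workforce: $159,625 | Garrison Outreach: $47,900

$131,400 shared equally gives $32,850 per program.
Remainder $416,025 by clients served (total 3,508): Bellamy Nutrition 116,102.76 → $116,100; Lower Recovery 158,084.76 → $158,075; Granite Workforce 126,776.15 → $126,775; Garrison Outreach 15,061.34 → $15,050.
Rounding difference +$25 on remainder applied to Lower Recovery.
Totals: Bellamy Nutrition $32,850 + $116,100 = $148,950; Lower Recovery $32,850 + $158,100 = $190,950; Granite Workforce $32,850 + $126,775 = $159,625; Garrison Outreach $32,850 + $15,050 = $47,900.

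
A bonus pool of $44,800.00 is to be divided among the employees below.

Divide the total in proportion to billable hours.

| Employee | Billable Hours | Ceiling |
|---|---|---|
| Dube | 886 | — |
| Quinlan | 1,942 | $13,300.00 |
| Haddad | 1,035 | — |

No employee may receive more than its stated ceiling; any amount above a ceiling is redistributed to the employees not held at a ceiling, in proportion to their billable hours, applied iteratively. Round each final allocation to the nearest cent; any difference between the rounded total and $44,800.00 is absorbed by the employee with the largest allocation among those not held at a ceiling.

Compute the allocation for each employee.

Total billable hours = 3,863.
Unconstrained shares: Dube 10,275.1230; Quinlan 22,521.7706; Haddad 12,003.1064.
Cap binds for Quinlan ($13,300.00); residual $31,500.00 reallocated over remaining billable hours 1,921.
Shares after redistribution: Dube 14,528.3706 → $14,528.37; Haddad 16,971.6294 → $16,971.63.

Dube: $14,528.37 · Quinlan: $13,300.00 · Haddad: $16,971.63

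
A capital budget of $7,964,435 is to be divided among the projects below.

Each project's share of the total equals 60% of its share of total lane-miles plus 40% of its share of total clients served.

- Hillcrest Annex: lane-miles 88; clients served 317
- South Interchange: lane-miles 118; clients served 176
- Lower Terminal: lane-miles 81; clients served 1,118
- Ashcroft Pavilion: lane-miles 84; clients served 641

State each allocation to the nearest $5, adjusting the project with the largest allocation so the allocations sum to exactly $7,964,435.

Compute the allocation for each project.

Totals — lane-miles 371, clients served 2,252.
Combined weights (60% lane-miles + 40% clients served): Hillcrest Annex 0.1986; South Interchange 0.2221; Lower Terminal 0.3296; Ashcroft Pavilion 0.2497.
Proportional shares: Hillcrest Annex 1,581,924.48; South Interchange 1,768,874.58; Lower Terminal 2,624,889.38; Ashcroft Pavilion 1,988,746.56.
At nearest $5: Hillcrest Annex $1,581,925; South Interchange $1,768,875; Lower Terminal $2,624,890; Ashcroft Pavilion $1,988,745. Sum = $7,964,435.
No rounding difference to absorb.

Hillcrest Annex: $1,581,925 | South Interchange: $1,768,875 | Lower Terminal: $2,624,890 | Ashcroft Pavilion: $1,988,745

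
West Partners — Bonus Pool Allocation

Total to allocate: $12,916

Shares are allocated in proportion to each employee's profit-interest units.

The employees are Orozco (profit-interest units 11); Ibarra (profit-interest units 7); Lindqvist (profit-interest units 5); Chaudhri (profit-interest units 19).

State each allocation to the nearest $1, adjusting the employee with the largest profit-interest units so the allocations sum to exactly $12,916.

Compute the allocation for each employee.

Orozco: $3,383; Ibarra: $2,153; Lindqvist: $1,538; Chaudhri: $5,842

Combined profit-interest units = 11 + 7 + 5 + 19 = 42.
Pro-rata amounts: Orozco 3,382.76; Ibarra 2,152.67; Lindqvist 1,537.62; Chaudhri 5,842.95.
After rounding ($1): Orozco $3,383; Ibarra $2,153; Lindqvist $1,538; Chaudhri $5,843. Sum = $12,917.
Difference $12,916 − $12,917 = −$1 applied to largest profit-interest units (Chaudhri): Chaudhri becomes $5,842.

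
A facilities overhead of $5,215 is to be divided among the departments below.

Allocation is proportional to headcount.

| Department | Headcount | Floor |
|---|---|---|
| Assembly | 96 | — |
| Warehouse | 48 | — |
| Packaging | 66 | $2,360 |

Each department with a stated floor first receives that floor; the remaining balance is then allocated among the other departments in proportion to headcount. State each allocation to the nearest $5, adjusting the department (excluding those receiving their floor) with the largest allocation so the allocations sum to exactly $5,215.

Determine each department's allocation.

Fund the minimums — Packaging $2,360. Remaining pool $2,855.
Remaining pool split over remaining headcount 144: Assembly 1,903.33 → $1,905; Warehouse 951.67 → $950.

Assembly: $1,905 · Warehouse: $950 · Packaging: $2,360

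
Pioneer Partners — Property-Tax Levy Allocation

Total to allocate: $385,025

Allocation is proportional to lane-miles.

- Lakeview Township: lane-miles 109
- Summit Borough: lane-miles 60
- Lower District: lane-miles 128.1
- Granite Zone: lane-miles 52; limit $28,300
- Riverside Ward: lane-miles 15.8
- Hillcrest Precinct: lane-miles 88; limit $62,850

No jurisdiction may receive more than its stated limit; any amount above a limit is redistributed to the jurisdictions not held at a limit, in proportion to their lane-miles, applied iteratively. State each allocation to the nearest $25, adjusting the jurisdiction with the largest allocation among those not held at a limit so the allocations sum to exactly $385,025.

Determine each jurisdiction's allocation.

Lane-miles total: 452.9.
Pro-rata shares before constraints: Lakeview Township 92,664.44; Summit Borough 51,007.95; Lower District 108,901.97; Granite Zone 44,206.89; Riverside Ward 13,432.09; Hillcrest Precinct 74,811.66.
Capped: Granite Zone ($28,300), Hillcrest Precinct ($62,850); residual $293,875 reallocated over remaining lane-miles 312.9.
Shares after redistribution: Lakeview Township 102,372.56 → $102,375; Summit Borough 56,351.87 → $56,350; Lower District 120,311.24 → $120,300; Riverside Ward 14,839.33 → $14,850.

Lakeview Township: $102,375 | Summit Borough: $56,350 | Lower District: $120,300 | Granite Zone: $28,300 | Riverside Ward: $14,850 | Hillcrest Precinct: $62,850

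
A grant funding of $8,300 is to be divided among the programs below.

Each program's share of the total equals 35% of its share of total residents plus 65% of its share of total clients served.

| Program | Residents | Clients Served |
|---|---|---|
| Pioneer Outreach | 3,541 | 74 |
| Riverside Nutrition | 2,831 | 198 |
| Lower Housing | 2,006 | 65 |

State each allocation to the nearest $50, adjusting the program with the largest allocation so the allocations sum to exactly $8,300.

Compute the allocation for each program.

Pioneer Outreach: $2,400 · Riverside Nutrition: $4,150 · Lower Housing: $1,750

Totals — residents 8,378, clients served 337.
Combined weights (35% residents + 65% clients served): Pioneer Outreach 0.2907; Riverside Nutrition 0.5002; Lower Housing 0.2092.
Proportional shares: Pioneer Outreach 2,412.47; Riverside Nutrition 4,151.39; Lower Housing 1,736.14.
At nearest $50: Pioneer Outreach $2,400; Riverside Nutrition $4,150; Lower Housing $1,750. Sum = $8,300.
No rounding difference to absorb.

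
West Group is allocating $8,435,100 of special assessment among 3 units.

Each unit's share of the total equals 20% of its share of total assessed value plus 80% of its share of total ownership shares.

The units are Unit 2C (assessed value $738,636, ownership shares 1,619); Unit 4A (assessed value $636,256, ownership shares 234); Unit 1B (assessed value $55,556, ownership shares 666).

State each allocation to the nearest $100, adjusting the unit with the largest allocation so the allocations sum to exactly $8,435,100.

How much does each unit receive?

Unit 2C: $5,208,300 · Unit 4A: $1,377,200 · Unit 1B: $1,849,600

Totals — assessed value 1,430,448, ownership shares 2,519.
Blended shares (20% assessed value + 80% ownership shares): Unit 2C 0.6174; Unit 4A 0.1633; Unit 1B 0.2193.
Proportional shares: Unit 2C 5,208,215.98; Unit 4A 1,377,234.10; Unit 1B 1,849,649.92.
At nearest $100: Unit 2C $5,208,200; Unit 4A $1,377,200; Unit 1B $1,849,600. Sum = $8,435,000.
Difference $8,435,100 − $8,435,000 = +$100 applied to largest allocation (Unit 2C): Unit 2C becomes $5,208,300.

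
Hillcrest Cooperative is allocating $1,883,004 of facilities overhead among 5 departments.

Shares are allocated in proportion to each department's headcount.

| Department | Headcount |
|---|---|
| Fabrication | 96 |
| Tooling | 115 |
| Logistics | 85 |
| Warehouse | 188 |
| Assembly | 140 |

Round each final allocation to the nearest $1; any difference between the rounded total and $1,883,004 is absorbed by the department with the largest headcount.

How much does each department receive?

Fabrication: $289,693 · Tooling: $347,028 · Logistics: $256,499 · Warehouse: $567,315 · Assembly: $422,469

Total headcount = 96 + 115 + 85 + 188 + 140 = 624.
Unrounded shares: Fabrication 289,692.92; Tooling 347,027.98; Logistics 256,498.94; Warehouse 567,315.31; Assembly 422,468.85.
At nearest $1: Fabrication $289,693; Tooling $347,028; Logistics $256,499; Warehouse $567,315; Assembly $422,469. Sum = $1,883,004.
Sum already equals the total — no adjustment.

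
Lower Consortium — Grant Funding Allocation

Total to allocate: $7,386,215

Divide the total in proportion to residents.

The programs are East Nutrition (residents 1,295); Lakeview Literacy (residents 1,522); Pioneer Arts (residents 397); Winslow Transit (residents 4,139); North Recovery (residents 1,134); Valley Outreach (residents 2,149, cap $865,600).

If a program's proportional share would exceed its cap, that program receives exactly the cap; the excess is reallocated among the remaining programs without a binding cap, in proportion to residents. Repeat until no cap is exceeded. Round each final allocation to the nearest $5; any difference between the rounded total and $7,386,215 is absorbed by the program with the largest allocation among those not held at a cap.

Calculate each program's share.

Sum of residents: 10,636.
Pro-rata shares before constraints: East Nutrition 899,318.20; Lakeview Literacy 1,056,959.31; Pioneer Arts 275,698.32; Winslow Transit 2,874,345.98; North Recovery 787,511.08; Valley Outreach 1,492,382.10.
Capped: Valley Outreach ($865,600); residual $6,520,615 reallocated over remaining residents 8,487.
Remaining shares: East Nutrition 994,956.57 → $994,955; Lakeview Literacy 1,169,362.09 → $1,169,360; Pioneer Arts 305,017.57 → $305,020; Winslow Transit 3,180,019.50 → $3,180,020; North Recovery 871,259.27 → $871,260.

East Nutrition: $994,955 | Lakeview Literacy: $1,169,360 | Pioneer Arts: $305,020 | Winslow Transit: $3,180,020 | North Recovery: $871,260 | Valley Outreach: $865,600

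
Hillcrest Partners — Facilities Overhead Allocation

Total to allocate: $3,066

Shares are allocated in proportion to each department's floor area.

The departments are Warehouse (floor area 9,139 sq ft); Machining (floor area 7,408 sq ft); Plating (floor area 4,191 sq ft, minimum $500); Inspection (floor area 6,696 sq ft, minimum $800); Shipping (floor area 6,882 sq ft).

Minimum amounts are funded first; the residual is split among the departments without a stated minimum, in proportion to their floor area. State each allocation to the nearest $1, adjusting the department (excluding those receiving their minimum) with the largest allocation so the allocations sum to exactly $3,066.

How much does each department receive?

Fund the minimums — Plating $500; Inspection $800. Balance $1,766.
Balance split over remaining floor area 23,429: Warehouse 688.87 → $689; Machining 558.39 → $558; Shipping 518.74 → $519.

Warehouse: $689; Machining: $558; Plating: $500; Inspection: $800; Shipping: $519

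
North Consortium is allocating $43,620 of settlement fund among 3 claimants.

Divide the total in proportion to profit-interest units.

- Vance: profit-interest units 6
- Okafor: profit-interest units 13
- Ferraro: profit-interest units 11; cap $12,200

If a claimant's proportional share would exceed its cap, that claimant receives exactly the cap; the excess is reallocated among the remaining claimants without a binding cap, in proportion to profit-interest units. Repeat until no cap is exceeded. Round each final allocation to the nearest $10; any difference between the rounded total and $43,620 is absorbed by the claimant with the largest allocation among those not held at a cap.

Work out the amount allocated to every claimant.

Vance: $9,920; Okafor: $21,500; Ferraro: $12,200

Sum of profit-interest units: 30.
Proportional shares (ignoring caps): Vance 8,724.00; Okafor 18,902.00; Ferraro 15,994.00.
Held at cap: Ferraro ($12,200); balance $31,420 reallocated over remaining profit-interest units 19.
Shares after redistribution: Vance 9,922.11 → $9,920; Okafor 21,497.89 → $21,500.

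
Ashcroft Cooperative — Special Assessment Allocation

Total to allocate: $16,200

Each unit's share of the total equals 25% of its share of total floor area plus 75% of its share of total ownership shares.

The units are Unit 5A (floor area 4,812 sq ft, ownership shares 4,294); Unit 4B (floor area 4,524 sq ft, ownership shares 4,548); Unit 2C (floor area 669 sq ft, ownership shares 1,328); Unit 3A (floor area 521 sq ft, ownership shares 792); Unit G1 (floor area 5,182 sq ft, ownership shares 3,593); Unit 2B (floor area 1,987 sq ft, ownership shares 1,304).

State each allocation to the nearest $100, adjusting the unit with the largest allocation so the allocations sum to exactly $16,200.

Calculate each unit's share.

Unit 5A: $4,400 | Unit 4B: $4,500 | Unit 2C: $1,200 | Unit 3A: $700 | Unit G1: $3,900 | Unit 2B: $1,500

Totals — floor area 17,695, ownership shares 15,859.
Blended shares (25% floor area + 75% ownership shares): Unit 5A 0.2711; Unit 4B 0.2790; Unit 2C 0.0723; Unit 3A 0.0448; Unit G1 0.2431; Unit 2B 0.0897.
Raw shares: Unit 5A 4,391.11; Unit 4B 4,519.79; Unit 2C 1,170.54; Unit 3A 726.02; Unit G1 3,938.74; Unit 2B 1,453.81.
Rounded to nearest $100: Unit 5A $4,400; Unit 4B $4,500; Unit 2C $1,200; Unit 3A $700; Unit G1 $3,900; Unit 2B $1,500. Sum = $16,200.
Sum already equals the total — no adjustment.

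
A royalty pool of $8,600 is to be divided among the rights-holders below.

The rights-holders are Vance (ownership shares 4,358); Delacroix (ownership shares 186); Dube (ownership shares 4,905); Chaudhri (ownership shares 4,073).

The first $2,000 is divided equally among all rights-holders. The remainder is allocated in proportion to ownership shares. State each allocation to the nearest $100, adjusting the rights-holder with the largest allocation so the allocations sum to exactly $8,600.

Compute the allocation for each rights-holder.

Vance: $2,600 | Delacroix: $600 | Dube: $2,900 | Chaudhri: $2,500

Equal tier: $2,000 ÷ 4 = $500 apiece.
Remainder $6,600 by ownership shares (total 13,522): Vance 2,127.11 → $2,100; Delacroix 90.79 → $100; Dube 2,394.10 → $2,400; Chaudhri 1,988.00 → $2,000.
Totals: Vance $500 + $2,100 = $2,600; Delacroix $500 + $100 = $600; Dube $500 + $2,400 = $2,900; Chaudhri $500 + $2,000 = $2,500.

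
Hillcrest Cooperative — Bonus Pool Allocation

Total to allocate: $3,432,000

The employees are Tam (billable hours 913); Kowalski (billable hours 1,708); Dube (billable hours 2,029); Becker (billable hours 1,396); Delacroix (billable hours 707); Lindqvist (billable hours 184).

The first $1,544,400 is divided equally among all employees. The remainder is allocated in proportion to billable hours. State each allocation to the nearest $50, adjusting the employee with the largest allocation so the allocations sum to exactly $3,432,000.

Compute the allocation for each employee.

Tam: $505,850 · Kowalski: $722,150 · Dube: $809,500 · Becker: $637,250 · Delacroix: $449,800 · Lindqvist: $307,450

First tranche $1,544,400 split equally: $257,400 each.
Remainder $1,887,600 by billable hours (total 6,937): Tam 248,432.87 → $248,450; Kowalski 464,757.21 → $464,750; Dube 552,103.27 → $552,100; Becker 379,860.11 → $379,850; Delacroix 192,379.01 → $192,400; Lindqvist 50,067.52 → $50,050.
Totals: Tam $257,400 + $248,450 = $505,850; Kowalski $257,400 + $464,750 = $722,150; Dube $257,400 + $552,100 = $809,500; Becker $257,400 + $379,850 = $637,250; Delacroix $257,400 + $192,400 = $449,800; Lindqvist $257,400 + $50,050 = $307,450.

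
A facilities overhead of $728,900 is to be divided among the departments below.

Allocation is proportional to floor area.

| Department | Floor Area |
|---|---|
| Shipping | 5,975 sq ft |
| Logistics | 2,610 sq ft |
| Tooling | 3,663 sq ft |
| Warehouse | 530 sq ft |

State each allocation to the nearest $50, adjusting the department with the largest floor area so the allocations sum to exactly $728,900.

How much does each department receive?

Combined floor area = 12,778.
Raw shares: Shipping 5,975/12,778 × $728,900 = 340,834.05; Logistics 2,610/12,778 × $728,900 = 148,883.16; Tooling 3,663/12,778 × $728,900 = 208,949.81; Warehouse 530/12,778 × $728,900 = 30,232.98.
Rounded to nearest $50: Shipping $340,850; Logistics $148,900; Tooling $208,950; Warehouse $30,250. Sum = $728,950.
Difference $728,900 − $728,950 = −$50 applied to largest floor area (Shipping): Shipping becomes $340,800.

Shipping: $340,800 | Logistics: $148,900 | Tooling: $208,950 | Warehouse: $30,250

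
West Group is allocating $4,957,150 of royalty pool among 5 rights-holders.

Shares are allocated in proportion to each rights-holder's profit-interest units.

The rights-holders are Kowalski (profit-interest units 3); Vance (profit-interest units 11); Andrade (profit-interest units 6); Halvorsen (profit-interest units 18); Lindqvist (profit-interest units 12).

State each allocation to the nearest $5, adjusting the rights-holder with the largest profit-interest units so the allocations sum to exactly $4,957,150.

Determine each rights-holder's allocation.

Sum of profit-interest units: 50.
Pro-rata amounts: Kowalski 3/50 × $4,957,150 = 297,429.00; Vance 11/50 × $4,957,150 = 1,090,573.00; Andrade 6/50 × $4,957,150 = 594,858.00; Halvorsen 18/50 × $4,957,150 = 1,784,574.00; Lindqvist 12/50 × $4,957,150 = 1,189,716.00.
After rounding ($5): Kowalski $297,430; Vance $1,090,575; Andrade $594,860; Halvorsen $1,784,575; Lindqvist $1,189,715. Sum = $4,957,155.
Difference $4,957,150 − $4,957,155 = −$5 applied to largest profit-interest units (Halvorsen): Halvorsen becomes $1,784,570.

Kowalski: $297,430; Vance: $1,090,575; Andrade: $594,860; Halvorsen: $1,784,570; Lindqvist: $1,189,715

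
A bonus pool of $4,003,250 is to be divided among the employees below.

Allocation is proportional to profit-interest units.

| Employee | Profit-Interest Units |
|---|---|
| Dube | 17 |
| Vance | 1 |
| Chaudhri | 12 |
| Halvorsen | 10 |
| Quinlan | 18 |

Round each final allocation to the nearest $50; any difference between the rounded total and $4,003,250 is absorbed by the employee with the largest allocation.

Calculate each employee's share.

Sum of profit-interest units: 58.
Pro-rata amounts: Dube 17/58 × $4,003,250 = 1,173,366.38; Vance 1/58 × $4,003,250 = 69,021.55; Chaudhri 12/58 × $4,003,250 = 828,258.62; Halvorsen 10/58 × $4,003,250 = 690,215.52; Quinlan 18/58 × $4,003,250 = 1,242,387.93.
Rounded to nearest $50: Dube $1,173,350; Vance $69,000; Chaudhri $828,250; Halvorsen $690,200; Quinlan $1,242,400. Sum = $4,003,200.
Difference $4,003,250 − $4,003,200 = +$50 applied to largest allocation (Quinlan): Quinlan becomes $1,242,450.

Dube: $1,173,350; Vance: $69,000; Chaudhri: $828,250; Halvorsen: $690,200; Quinlan: $1,242,450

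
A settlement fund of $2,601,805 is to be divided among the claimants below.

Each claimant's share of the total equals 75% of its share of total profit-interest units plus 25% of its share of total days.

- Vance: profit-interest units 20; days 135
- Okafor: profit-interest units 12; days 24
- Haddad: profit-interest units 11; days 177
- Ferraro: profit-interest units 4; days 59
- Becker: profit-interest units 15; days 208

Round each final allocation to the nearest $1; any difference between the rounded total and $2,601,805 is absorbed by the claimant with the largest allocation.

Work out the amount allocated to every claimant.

Vance: $775,092 | Okafor: $403,570 | Haddad: $537,136 | Ferraro: $189,537 | Becker: $696,470

Totals — profit-interest units 62, days 603.
Composite weights (75% profit-interest units + 25% days): Vance 0.2979; Okafor 0.1551; Haddad 0.2064; Ferraro 0.0728; Becker 0.2677.
Pro-rata amounts: Vance 775,092.37; Okafor 403,569.98; Haddad 537,136.40; Ferraro 189,536.62; Becker 696,469.64.
Rounded to nearest $1: Vance $775,092; Okafor $403,570; Haddad $537,136; Ferraro $189,537; Becker $696,470. Sum = $2,601,805.
Rounded total matches; no reconciliation needed.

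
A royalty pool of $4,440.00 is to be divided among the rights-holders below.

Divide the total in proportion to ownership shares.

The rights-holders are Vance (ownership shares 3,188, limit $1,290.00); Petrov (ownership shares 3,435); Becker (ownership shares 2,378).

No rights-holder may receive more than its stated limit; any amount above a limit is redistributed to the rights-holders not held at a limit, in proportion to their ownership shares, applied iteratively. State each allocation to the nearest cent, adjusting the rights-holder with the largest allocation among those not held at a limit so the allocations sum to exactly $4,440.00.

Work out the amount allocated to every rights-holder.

Vance: $1,290.00 | Petrov: $1,861.39 | Becker: $1,288.61

Total ownership shares = 9,001.
Pro-rata shares before constraints: Vance 1,572.5719; Petrov 1,694.4117; Becker 1,173.0163.
Capped: Vance ($1,290.00); residual $3,150.00 reallocated over remaining ownership shares 5,813.
Redistributed shares: Petrov 1,861.3883 → $1,861.39; Becker 1,288.6117 → $1,288.61.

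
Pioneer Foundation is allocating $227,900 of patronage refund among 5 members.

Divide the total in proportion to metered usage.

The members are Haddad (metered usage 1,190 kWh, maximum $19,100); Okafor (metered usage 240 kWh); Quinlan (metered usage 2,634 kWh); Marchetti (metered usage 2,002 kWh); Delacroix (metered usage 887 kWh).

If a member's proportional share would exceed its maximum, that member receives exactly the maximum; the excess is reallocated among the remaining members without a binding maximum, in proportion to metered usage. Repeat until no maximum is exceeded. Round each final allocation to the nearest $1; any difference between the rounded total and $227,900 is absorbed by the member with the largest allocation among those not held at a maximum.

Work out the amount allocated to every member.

Haddad: $19,100 | Okafor: $8,695 | Quinlan: $95,433 | Marchetti: $72,535 | Delacroix: $32,137

Total metered usage = 6,953.
Proportional shares (ignoring caps): Haddad 39,004.89; Okafor 7,866.53; Quinlan 86,335.19; Marchetti 65,619.99; Delacroix 29,073.39.
Held at cap: Haddad ($19,100); remaining pool $208,800 reallocated over remaining metered usage 5,763.
Redistributed shares: Okafor 8,695.47 → $8,695; Quinlan 95,432.80 → $95,433; Marchetti 72,534.72 → $72,535; Delacroix 32,137.01 → $32,137.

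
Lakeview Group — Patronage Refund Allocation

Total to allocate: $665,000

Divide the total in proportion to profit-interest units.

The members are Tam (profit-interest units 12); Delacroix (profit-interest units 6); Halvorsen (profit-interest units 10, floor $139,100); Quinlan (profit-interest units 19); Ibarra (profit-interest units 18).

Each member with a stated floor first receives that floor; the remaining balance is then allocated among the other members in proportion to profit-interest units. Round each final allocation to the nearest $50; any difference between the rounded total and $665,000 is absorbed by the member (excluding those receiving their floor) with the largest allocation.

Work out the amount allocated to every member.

Minimums first: Halvorsen $139,100. Balance $525,900.
Balance split over remaining profit-interest units 55: Tam 114,741.82 → $114,750; Delacroix 57,370.91 → $57,350; Quinlan 181,674.55 → $181,650; Ibarra 172,112.73 → $172,100.
Rounding difference +$50 applied to Quinlan → $181,700.

Tam: $114,750 | Delacroix: $57,350 | Halvorsen: $139,100 | Quinlan: $181,700 | Ibarra: $172,100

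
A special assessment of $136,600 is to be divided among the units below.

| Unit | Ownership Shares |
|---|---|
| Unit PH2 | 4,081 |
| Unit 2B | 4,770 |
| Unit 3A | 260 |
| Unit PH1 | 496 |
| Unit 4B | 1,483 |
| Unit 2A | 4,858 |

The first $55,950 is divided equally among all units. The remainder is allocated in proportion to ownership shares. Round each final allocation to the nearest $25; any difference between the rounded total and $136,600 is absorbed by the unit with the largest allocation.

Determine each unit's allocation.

Unit PH2: $29,975; Unit 2B: $33,450; Unit 3A: $10,650; Unit PH1: $11,825; Unit 4B: $16,825; Unit 2A: $33,875

$55,950 shared equally gives $9,325 per unit.
Remainder $80,650 by ownership shares (total 15,948): Unit PH2 20,637.86 → $20,650; Unit 2B 24,122.18 → $24,125; Unit 3A 1,314.84 → $1,325; Unit PH1 2,508.30 → $2,500; Unit 4B 7,499.62 → $7,500; Unit 2A 24,567.20 → $24,575.
Rounding difference −$25 on remainder applied to Unit 2A.
Totals: Unit PH2 $9,325 + $20,650 = $29,975; Unit 2B $9,325 + $24,125 = $33,450; Unit 3A $9,325 + $1,325 = $10,650; Unit PH1 $9,325 + $2,500 = $11,825; Unit 4B $9,325 + $7,500 = $16,825; Unit 2A $9,325 + $24,550 = $33,875.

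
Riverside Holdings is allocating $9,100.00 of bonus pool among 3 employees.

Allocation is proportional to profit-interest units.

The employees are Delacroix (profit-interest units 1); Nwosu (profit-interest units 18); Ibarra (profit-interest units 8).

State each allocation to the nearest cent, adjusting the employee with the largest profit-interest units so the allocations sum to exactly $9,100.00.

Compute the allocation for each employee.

Sum of profit-interest units: 1 + 18 + 8 = 27.
Raw shares: Delacroix 337.0370; Nwosu 6,066.6667; Ibarra 2,696.2963.
At nearest cent: Delacroix $337.04; Nwosu $6,066.67; Ibarra $2,696.30. Sum = $9,100.01.
Difference $9,100.00 − $9,100.01 = −$0.01 applied to largest profit-interest units (Nwosu): Nwosu becomes $6,066.66.

Delacroix: $337.04 | Nwosu: $6,066.66 | Ibarra: $2,696.30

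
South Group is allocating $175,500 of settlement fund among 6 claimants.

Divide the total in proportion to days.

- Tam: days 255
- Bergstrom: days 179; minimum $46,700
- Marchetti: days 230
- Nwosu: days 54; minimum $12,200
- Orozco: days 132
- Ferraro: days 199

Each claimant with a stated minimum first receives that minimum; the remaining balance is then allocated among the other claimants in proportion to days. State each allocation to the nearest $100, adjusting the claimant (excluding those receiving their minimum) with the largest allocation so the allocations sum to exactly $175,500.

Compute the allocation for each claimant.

Tam: $36,400; Bergstrom: $46,700; Marchetti: $32,900; Nwosu: $12,200; Orozco: $18,900; Ferraro: $28,400

Minimums first: Bergstrom $46,700; Nwosu $12,200. Remaining pool $116,600.
Remaining pool split over remaining days 816: Tam 36,437.50 → $36,400; Marchetti 32,865.20 → $32,900; Orozco 18,861.76 → $18,900; Ferraro 28,435.54 → $28,400.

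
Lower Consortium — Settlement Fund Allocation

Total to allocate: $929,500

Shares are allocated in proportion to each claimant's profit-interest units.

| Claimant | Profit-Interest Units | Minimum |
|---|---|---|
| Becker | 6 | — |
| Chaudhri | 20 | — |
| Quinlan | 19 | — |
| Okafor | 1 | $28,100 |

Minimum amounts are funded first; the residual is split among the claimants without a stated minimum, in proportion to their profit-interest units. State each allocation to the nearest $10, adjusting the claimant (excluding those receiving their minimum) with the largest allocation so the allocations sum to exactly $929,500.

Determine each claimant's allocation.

Becker: $120,190 | Chaudhri: $400,620 | Quinlan: $380,590 | Okafor: $28,100

Minimums first: Okafor $28,100. Balance $901,400.
Balance split over remaining profit-interest units 45: Becker 120,186.67 → $120,190; Chaudhri 400,622.22 → $400,620; Quinlan 380,591.11 → $380,590.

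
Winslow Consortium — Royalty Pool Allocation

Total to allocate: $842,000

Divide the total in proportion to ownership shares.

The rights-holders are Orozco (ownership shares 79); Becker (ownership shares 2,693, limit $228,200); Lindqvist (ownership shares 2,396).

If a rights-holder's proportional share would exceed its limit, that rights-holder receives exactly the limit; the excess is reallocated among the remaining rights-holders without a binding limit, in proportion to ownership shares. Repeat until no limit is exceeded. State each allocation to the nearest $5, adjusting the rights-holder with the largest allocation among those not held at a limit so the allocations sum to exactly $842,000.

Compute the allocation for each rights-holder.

Total ownership shares = 5,168.
Pro-rata shares before constraints: Orozco 12,871.13; Becker 438,758.90; Lindqvist 390,369.97.
Held at cap: Becker ($228,200); residual $613,800 reallocated over remaining ownership shares 2,475.
Redistributed shares: Orozco 19,592.00 → $19,590; Lindqvist 594,208.00 → $594,210.

Orozco: $19,590 | Becker: $228,200 | Lindqvist: $594,210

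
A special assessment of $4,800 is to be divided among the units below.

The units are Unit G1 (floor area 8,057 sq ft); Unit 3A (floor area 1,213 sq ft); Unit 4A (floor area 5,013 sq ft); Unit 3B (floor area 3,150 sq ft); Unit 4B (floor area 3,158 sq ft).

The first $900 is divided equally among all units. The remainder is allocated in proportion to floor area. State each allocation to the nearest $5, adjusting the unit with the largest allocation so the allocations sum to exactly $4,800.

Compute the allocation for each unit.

Unit G1: $1,705 · Unit 3A: $410 · Unit 4A: $1,130 · Unit 3B: $775 · Unit 4B: $780

First tranche $900 split equally: $180 each.
Remainder $3,900 by floor area (total 20,591): Unit G1 1,526.02 → $1,525; Unit 3A 229.75 → $230; Unit 4A 949.48 → $950; Unit 3B 596.62 → $595; Unit 4B 598.14 → $600.
Totals: Unit G1 $180 + $1,525 = $1,705; Unit 3A $180 + $230 = $410; Unit 4A $180 + $950 = $1,130; Unit 3B $180 + $595 = $775; Unit 4B $180 + $600 = $780.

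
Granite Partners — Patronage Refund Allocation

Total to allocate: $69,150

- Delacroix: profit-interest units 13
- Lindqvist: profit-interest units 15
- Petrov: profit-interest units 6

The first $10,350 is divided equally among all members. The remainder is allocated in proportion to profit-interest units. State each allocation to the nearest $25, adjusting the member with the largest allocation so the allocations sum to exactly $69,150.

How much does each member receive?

Delacroix: $25,925; Lindqvist: $29,400; Petrov: $13,825

First tranche $10,350 split equally: $3,450 each.
Remainder $58,800 by profit-interest units (total 34): Delacroix 22,482.35 → $22,475; Lindqvist 25,941.18 → $25,950; Petrov 10,376.47 → $10,375.
Totals: Delacroix $3,450 + $22,475 = $25,925; Lindqvist $3,450 + $25,950 = $29,400; Petrov $3,450 + $10,375 = $13,825.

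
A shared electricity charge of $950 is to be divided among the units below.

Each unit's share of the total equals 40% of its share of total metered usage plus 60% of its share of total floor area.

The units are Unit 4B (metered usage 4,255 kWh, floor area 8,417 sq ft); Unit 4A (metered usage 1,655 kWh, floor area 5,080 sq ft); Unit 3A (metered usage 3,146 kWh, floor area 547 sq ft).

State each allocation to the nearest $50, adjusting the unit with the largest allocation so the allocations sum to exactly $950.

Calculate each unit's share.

Totals — metered usage 9,056, floor area 14,044.
Blended shares (40% metered usage + 60% floor area): Unit 4B 0.5475; Unit 4A 0.2901; Unit 3A 0.1623.
Unrounded shares: Unit 4B 520.16; Unit 4A 275.63; Unit 3A 154.21.
Rounded to nearest $50: Unit 4B $500; Unit 4A $300; Unit 3A $150. Sum = $950.
No rounding difference to absorb.

Unit 4B: $500 | Unit 4A: $300 | Unit 3A: $150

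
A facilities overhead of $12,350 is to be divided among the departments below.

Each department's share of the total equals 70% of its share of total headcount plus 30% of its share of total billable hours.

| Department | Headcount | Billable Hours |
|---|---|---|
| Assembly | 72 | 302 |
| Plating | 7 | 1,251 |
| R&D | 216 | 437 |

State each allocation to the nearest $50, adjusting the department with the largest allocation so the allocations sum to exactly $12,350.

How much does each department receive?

Assembly: $2,650 | Plating: $2,550 | R&D: $7,150

Totals — headcount 295, billable hours 1,990.
Blended shares (70% headcount + 30% billable hours): Assembly 0.2164; Plating 0.2052; R&D 0.5784.
Raw shares: Assembly 2,672.23; Plating 2,534.26; R&D 7,143.51.
Rounded to nearest $50: Assembly $2,650; Plating $2,550; R&D $7,150. Sum = $12,350.
No rounding difference to absorb.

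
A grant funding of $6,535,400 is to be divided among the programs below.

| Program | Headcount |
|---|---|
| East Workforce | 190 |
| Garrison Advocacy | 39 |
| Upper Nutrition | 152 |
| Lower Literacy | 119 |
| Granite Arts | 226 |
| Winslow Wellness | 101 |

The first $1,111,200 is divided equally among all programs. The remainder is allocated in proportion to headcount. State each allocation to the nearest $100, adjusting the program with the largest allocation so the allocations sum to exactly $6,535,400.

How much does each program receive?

East Workforce: $1,431,400 | Garrison Advocacy: $441,000 | Upper Nutrition: $1,182,200 | Lower Literacy: $965,700 | Granite Arts: $1,667,500 | Winslow Wellness: $847,600

$1,111,200 shared equally gives $185,200 per program.
Remainder $5,424,200 by headcount (total 827): East Workforce 1,246,188.63 → $1,246,200; Garrison Advocacy 255,796.61 → $255,800; Upper Nutrition 996,950.91 → $997,000; Lower Literacy 780,507.62 → $780,500; Granite Arts 1,482,308.59 → $1,482,300; Winslow Wellness 662,447.64 → $662,400.
Totals: East Workforce $185,200 + $1,246,200 = $1,431,400; Garrison Advocacy $185,200 + $255,800 = $441,000; Upper Nutrition $185,200 + $997,000 = $1,182,200; Lower Literacy $185,200 + $780,500 = $965,700; Granite Arts $185,200 + $1,482,300 = $1,667,500; Winslow Wellness $185,200 + $662,400 = $847,600.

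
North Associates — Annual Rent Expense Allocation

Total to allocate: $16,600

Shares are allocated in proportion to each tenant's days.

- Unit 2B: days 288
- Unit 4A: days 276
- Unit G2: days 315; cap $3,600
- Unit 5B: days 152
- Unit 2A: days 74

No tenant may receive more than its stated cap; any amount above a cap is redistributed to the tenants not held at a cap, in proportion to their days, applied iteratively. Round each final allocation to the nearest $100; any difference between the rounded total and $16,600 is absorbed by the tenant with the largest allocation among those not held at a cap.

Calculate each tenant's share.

Unit 2B: $4,800; Unit 4A: $4,500; Unit G2: $3,600; Unit 5B: $2,500; Unit 2A: $1,200

Combined days = 1,105.
Pro-rata shares before constraints: Unit 2B 4,326.52; Unit 4A 4,146.24; Unit G2 4,732.13; Unit 5B 2,283.44; Unit 2A 1,111.67.
Capped: Unit G2 ($3,600); remaining pool $13,000 reallocated over remaining days 790.
Shares after redistribution: Unit 2B 4,739.24 → $4,700; Unit 4A 4,541.77 → $4,500; Unit 5B 2,501.27 → $2,500; Unit 2A 1,217.72 → $1,200.
Rounding difference +$100 applied to Unit 2B → $4,800.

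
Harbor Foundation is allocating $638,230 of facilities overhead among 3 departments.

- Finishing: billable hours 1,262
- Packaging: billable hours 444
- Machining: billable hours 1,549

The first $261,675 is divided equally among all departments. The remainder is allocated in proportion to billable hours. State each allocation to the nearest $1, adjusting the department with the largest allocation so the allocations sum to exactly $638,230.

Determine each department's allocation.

$261,675 shared equally gives $87,225 per department.
Remainder $376,555 by billable hours (total 3,255): Finishing 145,994.60 → $145,995; Packaging 51,364.18 → $51,364; Machining 179,196.22 → $179,196.
Totals: Finishing $87,225 + $145,995 = $233,220; Packaging $87,225 + $51,364 = $138,589; Machining $87,225 + $179,196 = $266,421.

Finishing: $233,220 | Packaging: $138,589 | Machining: $266,421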